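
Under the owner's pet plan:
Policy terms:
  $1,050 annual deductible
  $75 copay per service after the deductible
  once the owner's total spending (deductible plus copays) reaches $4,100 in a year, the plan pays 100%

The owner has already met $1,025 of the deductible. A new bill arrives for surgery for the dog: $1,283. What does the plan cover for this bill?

$1,025 of the $1,050 deductible is already met, leaving $25.
The remaining $1,258 (= $1,283 − $25) moves to the copay.
Copay on this service: $75.
That puts the owner's cost at $25 + $75 = $100 before any cap.
Year-to-date out-of-pocket becomes $1,025 + $100 = $1,125, still under the $4,100 maximum, so no cap applies.
The insurer covers the remainder: $1,283 − $100 = $1,183.

$1,183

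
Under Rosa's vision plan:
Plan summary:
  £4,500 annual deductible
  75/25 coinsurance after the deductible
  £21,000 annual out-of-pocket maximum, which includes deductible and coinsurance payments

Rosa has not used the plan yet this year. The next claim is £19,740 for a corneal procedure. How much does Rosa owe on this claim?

Deductible not yet touched, so the first £4,500 of the bill goes to the deductible.
The remaining £15,240 (= £19,740 − £4,500) moves to coinsurance.
Coinsurance: £15,240 × 25% = £3,810.
That puts the member's cost at £4,500 + £3,810 = £8,310 before any cap.
Cumulative spending £0 + £8,310 = £8,310 stays under the £21,000 maximum.

£8,310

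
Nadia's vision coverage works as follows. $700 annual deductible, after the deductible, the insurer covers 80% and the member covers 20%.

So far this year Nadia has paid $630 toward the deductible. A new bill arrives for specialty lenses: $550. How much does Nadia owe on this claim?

Deductible still to meet: $700 − $630 = $70.
That leaves $550 − $70 = $480 for coinsurance.
Coinsurance: $480 × 20% = $96.
That puts the member's cost at $70 + $96 = $166.

$166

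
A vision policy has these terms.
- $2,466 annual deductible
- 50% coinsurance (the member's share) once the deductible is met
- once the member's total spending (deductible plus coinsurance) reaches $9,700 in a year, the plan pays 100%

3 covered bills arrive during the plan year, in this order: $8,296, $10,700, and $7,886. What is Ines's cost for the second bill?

$4,319

Claim 1 ($8,296): $2,466 finishes the deductible; $5,830 goes to coinsurance; coinsurance $5,830 × 50% = $2,915. Member pays $5,381; OOP now $5,381.
Claim 2 ($10,700): deductible already satisfied, so member's share is 50% × $10,700 = $5,350. Adding that to $5,381 gives $10,731, past the $9,700 cap; member pays only $9,700 − $5,381 = $4,319.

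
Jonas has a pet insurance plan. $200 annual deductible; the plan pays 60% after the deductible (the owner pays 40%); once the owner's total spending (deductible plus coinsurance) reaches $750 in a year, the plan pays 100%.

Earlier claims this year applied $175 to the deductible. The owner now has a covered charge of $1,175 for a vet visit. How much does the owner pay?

Deductible still to meet: $200 − $175 = $25.
The remaining $1,150 (= $1,175 − $25) moves to coinsurance.
Coinsurance: $1,150 × 40% = $460.
Owner responsibility before any cap: $25 + $460 = $485.
Cumulative spending $175 + $485 = $660 stays under the $750 maximum.

$485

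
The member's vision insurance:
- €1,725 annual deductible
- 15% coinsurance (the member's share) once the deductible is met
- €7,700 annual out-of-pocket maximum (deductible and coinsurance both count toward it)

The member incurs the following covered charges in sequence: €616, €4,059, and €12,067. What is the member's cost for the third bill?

€1,810.05

Claim 1 (€616): all of it applies to the deductible. Member pays €616; OOP now €616.
Claim 2 (€4,059): €1,109 to deductible, leaving €2,950; coinsurance €2,950 × 15% = €442.50. Member pays €1,551.50; OOP now €2,167.50.
Claim 3 (€12,067): deductible met; 15% of €12,067 = €1,810.05. Member owes €1,810.05 (running OOP €3,977.55).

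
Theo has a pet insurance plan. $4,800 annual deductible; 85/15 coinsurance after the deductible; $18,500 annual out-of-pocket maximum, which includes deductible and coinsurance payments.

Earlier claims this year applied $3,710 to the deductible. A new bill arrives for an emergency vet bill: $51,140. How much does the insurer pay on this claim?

$42,542.50

Deductible still to meet: $4,800 − $3,710 = $1,090.
That leaves $51,140 − $1,090 = $50,050 for coinsurance.
Coinsurance: $50,050 × 15% = $7,507.50.
That puts the owner's cost at $1,090 + $7,507.50 = $8,597.50 before any cap.
Total out-of-pocket so far would be $3,710 + $8,597.50 = $12,307.50, below the $18,500 cap — no reduction.
The insurer covers the remainder: $51,140 − $8,597.50 = $42,542.50.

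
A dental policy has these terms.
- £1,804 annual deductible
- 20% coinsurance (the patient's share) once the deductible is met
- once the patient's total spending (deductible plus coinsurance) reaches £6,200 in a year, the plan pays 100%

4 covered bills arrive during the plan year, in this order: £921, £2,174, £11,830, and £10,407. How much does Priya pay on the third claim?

£2,366

Claim 1 (£921): fully absorbed by the deductible. Patient owes £921 (running OOP £921).
Claim 2 (£2,174): £883 finishes the deductible; £1,291 goes to coinsurance; 20% of £1,291 = £258.20. Patient pays £1,141.20; OOP now £2,062.20.
Claim 3 (£11,830): deductible met; 20% of £11,830 = £2,366. Patient pays £2,366; OOP now £4,428.20.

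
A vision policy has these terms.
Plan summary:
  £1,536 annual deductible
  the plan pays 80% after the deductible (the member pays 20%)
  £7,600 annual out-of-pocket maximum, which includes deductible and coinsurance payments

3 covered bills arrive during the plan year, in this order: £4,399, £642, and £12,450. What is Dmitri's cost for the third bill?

Claim 1 (£4,399): deductible takes £1,536, £2,863 remains; member's 20% is £572.60. Member pays £2,108.60; OOP now £2,108.60.
Claim 2 (£642): deductible already satisfied, so member's share is 20% × £642 = £128.40. Member pays £128.40; OOP now £2,237.
Claim 3 (£12,450): deductible met; 20% of £12,450 = £2,490. Member owes £2,490 (running OOP £4,727).

£2,490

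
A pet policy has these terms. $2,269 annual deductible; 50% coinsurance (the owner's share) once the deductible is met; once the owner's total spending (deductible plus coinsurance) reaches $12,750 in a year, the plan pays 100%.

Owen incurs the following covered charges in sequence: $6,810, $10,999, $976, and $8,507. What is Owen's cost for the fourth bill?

$2,223

Claim 1 ($6,810): deductible takes $2,269, $4,541 remains; coinsurance $4,541 × 50% = $2,270.50. Owner pays $4,539.50; OOP now $4,539.50.
Claim 2 ($10,999): 50% coinsurance on $10,999 = $5,499.50. Cost to owner: $5,499.50. OOP to date $10,039.
Claim 3 ($976): 50% coinsurance on $976 = $488. Owner owes $488 (running OOP $10,527).
Claim 4 ($8,507): 50% coinsurance on $8,507 = $4,253.50. Adding that to $10,527 gives $14,780.50, past the $12,750 cap; owner pays only $12,750 − $10,527 = $2,223.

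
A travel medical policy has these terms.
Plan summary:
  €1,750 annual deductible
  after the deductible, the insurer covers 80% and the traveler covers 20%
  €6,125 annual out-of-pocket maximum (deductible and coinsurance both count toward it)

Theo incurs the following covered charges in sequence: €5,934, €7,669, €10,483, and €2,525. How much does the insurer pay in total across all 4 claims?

€20,486

Claim 1 — €5,934: deductible takes €1,750, €4,184 remains; coinsurance €4,184 × 20% = €836.80. Traveler owes €2,586.80 (running OOP €2,586.80). Insurer: €5,934 − €2,586.80 = €3,347.20.
Claim 2 — €7,669: deductible already satisfied, so traveler's share is 20% × €7,669 = €1,533.80. Cost to traveler: €1,533.80. OOP to date €4,120.60. Plan pays €7,669 − €1,533.80 = €6,135.20.
Claim 3 — €10,483: deductible already satisfied, so traveler's share is 20% × €10,483 = €2,096.60. That would push OOP to €6,217.20, over the €6,125 cap, so traveler pays €6,125 − €4,120.60 = €2,004.40. Insurer: €10,483 − €2,004.40 = €8,478.60.
Claim 4 — €2,525: 20% coinsurance on €2,525 = €505. Adding that to €6,125 gives €6,630, past the €6,125 cap; traveler pays only €6,125 − €6,125 = €0. Plan pays €2,525 − €0 = €2,525.
Insurer total = bills − traveler's total = €26,611 − €6,125 = €20,486.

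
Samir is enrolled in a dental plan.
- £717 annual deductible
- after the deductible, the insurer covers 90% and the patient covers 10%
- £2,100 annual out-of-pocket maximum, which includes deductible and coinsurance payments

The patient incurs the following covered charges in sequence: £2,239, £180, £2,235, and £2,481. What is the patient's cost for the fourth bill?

Claim 1 (£2,239): £717 finishes the deductible; £1,522 goes to coinsurance; 10% of £1,522 = £152.20. Patient owes £869.20 (running OOP £869.20).
Claim 2 (£180): deductible met; 10% of £180 = £18. Patient pays £18; OOP now £887.20.
Claim 3 (£2,235): deductible met; 10% of £2,235 = £223.50. Patient pays £223.50; OOP now £1,110.70.
Claim 4 (£2,481): deductible already satisfied, so patient's share is 10% × £2,481 = £248.10. Patient pays £248.10; OOP now £1,358.80.

£248.10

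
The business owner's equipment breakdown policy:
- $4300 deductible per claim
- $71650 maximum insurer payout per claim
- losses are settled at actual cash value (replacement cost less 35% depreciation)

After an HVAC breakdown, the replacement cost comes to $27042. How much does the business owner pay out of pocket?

$13764.70

Depreciate 35%: the covered value is $27042 × 0.65 = $17577.30.
After the deductible, $17577.30 − $4300 = $13277.30 remains.
$13277.30 is within the $71650 limit, so the insurer pays $13277.30.
The business owner bears the rest of the original loss: $27042 − $13277.30 = $13764.70.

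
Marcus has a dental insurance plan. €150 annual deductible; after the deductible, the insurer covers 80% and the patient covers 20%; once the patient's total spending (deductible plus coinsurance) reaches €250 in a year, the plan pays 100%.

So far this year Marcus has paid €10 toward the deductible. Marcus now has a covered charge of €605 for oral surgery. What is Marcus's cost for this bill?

€233

Remaining deductible: €150 − €10 = €140.
The remaining €465 (= €605 − €140) moves to coinsurance.
Coinsurance: €465 × 20% = €93.
That puts the patient's cost at €140 + €93 = €233 before any cap.
Year-to-date out-of-pocket becomes €10 + €233 = €243, still under the €250 maximum, so no cap applies.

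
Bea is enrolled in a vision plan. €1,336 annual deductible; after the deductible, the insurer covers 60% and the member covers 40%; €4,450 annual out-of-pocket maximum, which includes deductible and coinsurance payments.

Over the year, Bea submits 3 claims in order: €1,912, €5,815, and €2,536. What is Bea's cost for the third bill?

€557.60

Claim 1 (€1,912): €1,336 to deductible, leaving €576; coinsurance €576 × 40% = €230.40. Member pays €1,566.40; OOP now €1,566.40.
Claim 2 (€5,815): deductible met; 40% of €5,815 = €2,326. Cost to member: €2,326. OOP to date €3,892.40.
Claim 3 (€2,536): 40% coinsurance on €2,536 = €1,014.40. OOP would hit €4,906.80 > €4,450, so the cap limits the member to €4,450 − €3,892.40 = €557.60.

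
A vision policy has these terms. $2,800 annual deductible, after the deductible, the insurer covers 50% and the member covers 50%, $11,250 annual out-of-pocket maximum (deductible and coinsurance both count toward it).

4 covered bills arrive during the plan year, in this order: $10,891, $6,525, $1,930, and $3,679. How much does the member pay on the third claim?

#1 ($10,891): $2,800 finishes the deductible; $8,091 goes to coinsurance; 50% of $8,091 = $4,045.50. Member pays $6,845.50; OOP now $6,845.50.
#2 ($6,525): deductible met; 50% of $6,525 = $3,262.50. Member owes $3,262.50 (running OOP $10,108).
#3 ($1,930): 50% coinsurance on $1,930 = $965. Member pays $965; OOP now $11,073.

$965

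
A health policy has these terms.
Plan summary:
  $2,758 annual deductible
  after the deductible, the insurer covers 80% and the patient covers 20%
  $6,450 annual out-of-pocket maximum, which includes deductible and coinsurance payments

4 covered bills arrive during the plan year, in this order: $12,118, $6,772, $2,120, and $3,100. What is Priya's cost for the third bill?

Claim 1 ($12,118): $2,758 to deductible, leaving $9,360; patient's 20% is $1,872. Cost to patient: $4,630. OOP to date $4,630.
Claim 2 ($6,772): deductible already satisfied, so patient's share is 20% × $6,772 = $1,354.40. Patient owes $1,354.40 (running OOP $5,984.40).
Claim 3 ($2,120): deductible met; 20% of $2,120 = $424. Patient owes $424 (running OOP $6,408.40).

$424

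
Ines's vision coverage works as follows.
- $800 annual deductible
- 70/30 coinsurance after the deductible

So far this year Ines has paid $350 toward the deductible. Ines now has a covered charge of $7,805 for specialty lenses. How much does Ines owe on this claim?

Deductible still to meet: $800 − $350 = $450.
The remaining $7,355 (= $7,805 − $450) moves to coinsurance.
Member's 30% share of $7,355 is $2,206.50.
That puts the member's cost at $450 + $2,206.50 = $2,656.50.

$2,656.50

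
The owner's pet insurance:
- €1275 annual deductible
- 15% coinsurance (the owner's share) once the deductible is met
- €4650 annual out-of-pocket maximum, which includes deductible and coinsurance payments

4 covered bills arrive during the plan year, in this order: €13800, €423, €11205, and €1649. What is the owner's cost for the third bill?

Claim 1 — €13800: €1275 finishes the deductible; €12525 goes to coinsurance; owner's 15% is €1878.75. Owner pays €3153.75; OOP now €3153.75.
Claim 2 — €423: deductible already satisfied, so owner's share is 15% × €423 = €63.45. Cost to owner: €63.45. OOP to date €3217.20.
Claim 3 — €11205: deductible met; 15% of €11205 = €1680.75. OOP would hit €4897.95 > €4650, so the cap limits the owner to €4650 − €3217.20 = €1432.80.

€1432.80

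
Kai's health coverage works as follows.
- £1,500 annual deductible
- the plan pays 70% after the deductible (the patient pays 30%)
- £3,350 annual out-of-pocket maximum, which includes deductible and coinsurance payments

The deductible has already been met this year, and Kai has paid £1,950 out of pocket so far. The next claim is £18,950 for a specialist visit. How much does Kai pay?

£1,400

With the deductible met, the entire £18,950 is subject to coinsurance.
Coinsurance: £18,950 × 30% = £5,685.
Adding £5,685 to the £1,950 already spent would give £7,635, which exceeds the £3,350 cap; the patient pays just £3,350 − £1,950 = £1,400.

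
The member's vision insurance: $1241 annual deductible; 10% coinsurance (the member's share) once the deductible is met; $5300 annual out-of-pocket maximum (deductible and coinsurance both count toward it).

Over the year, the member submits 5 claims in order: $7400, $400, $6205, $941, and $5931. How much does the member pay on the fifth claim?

Bill 1, $7400: $1241 to deductible, leaving $6159; coinsurance $6159 × 10% = $615.90. Member owes $1856.90 (running OOP $1856.90).
Bill 2, $400: deductible met; 10% of $400 = $40. Member pays $40; OOP now $1896.90.
Bill 3, $6205: deductible already satisfied, so member's share is 10% × $6205 = $620.50. Member owes $620.50 (running OOP $2517.40).
Bill 4, $941: deductible already satisfied, so member's share is 10% × $941 = $94.10. Cost to member: $94.10. OOP to date $2611.50.
Bill 5, $5931: deductible already satisfied, so member's share is 10% × $5931 = $593.10. Cost to member: $593.10. OOP to date $3204.60.

$593.10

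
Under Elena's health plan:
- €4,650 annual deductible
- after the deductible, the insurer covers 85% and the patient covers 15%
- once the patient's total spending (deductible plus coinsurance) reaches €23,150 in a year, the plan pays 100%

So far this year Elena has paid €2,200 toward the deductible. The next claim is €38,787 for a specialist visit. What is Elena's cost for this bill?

Deductible still to meet: €4,650 − €2,200 = €2,450.
After the €2,450 deductible portion, €38,787 − €2,450 = €36,337 is subject to coinsurance.
Coinsurance: €36,337 × 15% = €5,450.55.
So the patient owes €2,450 + €5,450.55 = €7,900.55 before any cap.
Year-to-date out-of-pocket becomes €2,200 + €7,900.55 = €10,100.55, still under the €23,150 maximum, so no cap applies.

€7,900.55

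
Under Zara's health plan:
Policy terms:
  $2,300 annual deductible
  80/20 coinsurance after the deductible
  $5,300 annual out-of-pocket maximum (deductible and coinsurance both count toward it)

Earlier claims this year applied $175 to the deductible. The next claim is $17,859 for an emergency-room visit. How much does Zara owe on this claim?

$175 of the $2,300 deductible is already met, leaving $2,125.
The remaining $15,734 (= $17,859 − $2,125) moves to coinsurance.
20% of $15,734 = $3,146.80 falls to the patient.
So the patient owes $2,125 + $3,146.80 = $5,271.80 before any cap.
Adding $5,271.80 to the $175 already spent would give $5,446.80, which exceeds the $5,300 cap; the patient pays just $5,300 − $175 = $5,125.

$5,125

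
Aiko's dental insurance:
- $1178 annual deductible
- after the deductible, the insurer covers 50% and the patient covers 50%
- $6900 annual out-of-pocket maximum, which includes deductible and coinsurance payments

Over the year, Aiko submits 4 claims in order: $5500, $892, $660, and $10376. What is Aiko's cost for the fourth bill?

Claim 1 ($5500): deductible takes $1178, $4322 remains; patient's 50% is $2161. Patient pays $3339; OOP now $3339.
Claim 2 ($892): 50% coinsurance on $892 = $446. Patient owes $446 (running OOP $3785).
Claim 3 ($660): deductible met; 50% of $660 = $330. Patient pays $330; OOP now $4115.
Claim 4 ($10376): 50% coinsurance on $10376 = $5188. That would push OOP to $9303, over the $6900 cap, so patient pays $6900 − $4115 = $2785.

$2785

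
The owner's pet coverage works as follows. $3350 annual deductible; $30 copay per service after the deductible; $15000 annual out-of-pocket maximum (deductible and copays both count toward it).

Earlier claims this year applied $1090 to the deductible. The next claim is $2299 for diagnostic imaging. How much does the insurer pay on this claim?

$9

Remaining deductible: $3350 − $1090 = $2260.
That leaves $2299 − $2260 = $39 for the copay.
Copay on this service: $30.
Owner responsibility before any cap: $2260 + $30 = $2290.
Year-to-date out-of-pocket becomes $1090 + $2290 = $3380, still under the $15000 maximum, so no cap applies.
Insurer pays the balance: $2299 − $2290 = $9.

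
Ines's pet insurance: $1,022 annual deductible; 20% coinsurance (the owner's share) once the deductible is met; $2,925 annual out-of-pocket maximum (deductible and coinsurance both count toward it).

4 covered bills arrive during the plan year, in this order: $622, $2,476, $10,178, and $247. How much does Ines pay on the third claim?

$1,487.80

Bill 1, $622: fully absorbed by the deductible. Cost to owner: $622. OOP to date $622.
Bill 2, $2,476: $400 to deductible, leaving $2,076; coinsurance $2,076 × 20% = $415.20. Owner owes $815.20 (running OOP $1,437.20).
Bill 3, $10,178: 20% coinsurance on $10,178 = $2,035.60. Adding that to $1,437.20 gives $3,472.80, past the $2,925 cap; owner pays only $2,925 − $1,437.20 = $1,487.80.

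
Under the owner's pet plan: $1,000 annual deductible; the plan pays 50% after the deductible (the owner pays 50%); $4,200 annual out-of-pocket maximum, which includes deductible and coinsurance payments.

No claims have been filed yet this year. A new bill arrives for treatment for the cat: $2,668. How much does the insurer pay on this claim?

$834

Nothing has been paid toward the $1,000 deductible, so the first $1,000 of this charge is applied there.
That leaves $2,668 − $1,000 = $1,668 for coinsurance.
Owner's 50% share of $1,668 is $834.
Owner responsibility before any cap: $1,000 + $834 = $1,834.
Total out-of-pocket so far would be $0 + $1,834 = $1,834, below the $4,200 cap — no reduction.
Insurer pays the balance: $2,668 − $1,834 = $834.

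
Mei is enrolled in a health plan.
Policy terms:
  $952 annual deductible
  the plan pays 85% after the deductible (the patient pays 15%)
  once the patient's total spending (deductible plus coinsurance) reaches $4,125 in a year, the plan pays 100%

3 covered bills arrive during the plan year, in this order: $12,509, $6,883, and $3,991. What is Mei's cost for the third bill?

$407

#1 ($12,509): $952 to deductible, leaving $11,557; 15% of $11,557 = $1,733.55. Patient owes $2,685.55 (running OOP $2,685.55).
#2 ($6,883): 15% coinsurance on $6,883 = $1,032.45. Patient pays $1,032.45; OOP now $3,718.
#3 ($3,991): deductible met; 15% of $3,991 = $598.65. That would push OOP to $4,316.65, over the $4,125 cap, so patient pays $4,125 − $3,718 = $407.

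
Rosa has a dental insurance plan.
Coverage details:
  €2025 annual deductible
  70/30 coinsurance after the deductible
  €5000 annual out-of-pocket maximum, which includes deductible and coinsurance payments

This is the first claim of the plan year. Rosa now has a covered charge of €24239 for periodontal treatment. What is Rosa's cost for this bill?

€5000

The full €2025 deductible is still open; €2025 of this bill applies to it.
After the €2025 deductible portion, €24239 − €2025 = €22214 is subject to coinsurance.
Patient's 30% share of €22214 is €6664.20.
That puts the patient's cost at €2025 + €6664.20 = €8689.20 before any cap.
Year-to-date out-of-pocket would reach €0 + €8689.20 = €8689.20, above the €5000 maximum, so the patient pays only €5000 − €0 = €5000.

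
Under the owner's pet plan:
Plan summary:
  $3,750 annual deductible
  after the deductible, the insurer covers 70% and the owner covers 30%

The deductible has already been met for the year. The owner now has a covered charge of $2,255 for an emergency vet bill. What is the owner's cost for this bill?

$676.50

With the deductible met, the entire $2,255 is subject to coinsurance.
Coinsurance: $2,255 × 30% = $676.50.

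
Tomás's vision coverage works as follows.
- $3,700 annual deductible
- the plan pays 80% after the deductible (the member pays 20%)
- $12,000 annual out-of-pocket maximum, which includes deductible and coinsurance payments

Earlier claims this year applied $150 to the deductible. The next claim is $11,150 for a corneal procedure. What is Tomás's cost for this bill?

Deductible still to meet: $3,700 − $150 = $3,550.
The remaining $7,600 (= $11,150 − $3,550) moves to coinsurance.
Member's 20% share of $7,600 is $1,520.
Member responsibility before any cap: $3,550 + $1,520 = $5,070.
Year-to-date out-of-pocket becomes $150 + $5,070 = $5,220, still under the $12,000 maximum, so no cap applies.

$5,070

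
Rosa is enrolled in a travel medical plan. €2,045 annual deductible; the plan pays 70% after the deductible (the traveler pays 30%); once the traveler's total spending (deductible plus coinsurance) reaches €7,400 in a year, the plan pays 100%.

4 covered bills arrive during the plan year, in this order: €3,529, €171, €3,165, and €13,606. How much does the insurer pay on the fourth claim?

Claim 1 (€3,529): deductible takes €2,045, €1,484 remains; coinsurance €1,484 × 30% = €445.20. Cost to traveler: €2,490.20. OOP to date €2,490.20. Plan pays €3,529 − €2,490.20 = €1,038.80.
Claim 2 (€171): 30% coinsurance on €171 = €51.30. Traveler pays €51.30; OOP now €2,541.50. Plan pays €171 − €51.30 = €119.70.
Claim 3 (€3,165): 30% coinsurance on €3,165 = €949.50. Traveler pays €949.50; OOP now €3,491. Insurer: €3,165 − €949.50 = €2,215.50.
Claim 4 (€13,606): deductible already satisfied, so traveler's share is 30% × €13,606 = €4,081.80. Adding that to €3,491 gives €7,572.80, past the €7,400 cap; traveler pays only €7,400 − €3,491 = €3,909. Plan pays €13,606 − €3,909 = €9,697.

€9,697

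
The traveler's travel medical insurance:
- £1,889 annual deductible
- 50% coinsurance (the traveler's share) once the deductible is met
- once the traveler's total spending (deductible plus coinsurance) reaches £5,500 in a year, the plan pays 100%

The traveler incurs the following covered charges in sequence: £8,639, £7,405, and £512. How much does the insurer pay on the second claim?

Claim 1 — £8,639: deductible takes £1,889, £6,750 remains; traveler's 50% is £3,375. Cost to traveler: £5,264. OOP to date £5,264. Insurer: £8,639 − £5,264 = £3,375.
Claim 2 — £7,405: 50% coinsurance on £7,405 = £3,702.50. OOP would hit £8,966.50 > £5,500, so the cap limits the traveler to £5,500 − £5,264 = £236. Plan pays £7,405 − £236 = £7,169.

£7,169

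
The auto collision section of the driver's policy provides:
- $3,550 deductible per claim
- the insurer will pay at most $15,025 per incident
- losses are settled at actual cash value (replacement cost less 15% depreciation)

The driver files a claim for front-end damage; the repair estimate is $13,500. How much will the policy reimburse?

$7,925

Actual cash value after 15% depreciation: $13,500 × 85% = $11,475.
Less the $3,550 deductible: $11,475 − $3,550 = $7,925.
That's under the $15,025 cap, so the insurer reimburses the full $7,925.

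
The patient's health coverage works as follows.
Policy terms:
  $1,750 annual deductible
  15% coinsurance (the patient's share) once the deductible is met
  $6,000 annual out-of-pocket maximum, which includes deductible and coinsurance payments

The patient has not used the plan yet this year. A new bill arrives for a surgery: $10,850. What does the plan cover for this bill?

Deductible not yet touched, so the first $1,750 of the bill goes to the deductible.
The remaining $9,100 (= $10,850 − $1,750) moves to coinsurance.
Coinsurance: $9,100 × 15% = $1,365.
Patient responsibility before any cap: $1,750 + $1,365 = $3,115.
Cumulative spending $0 + $3,115 = $3,115 stays under the $6,000 maximum.
The plan picks up $10,850 − $3,115 = $7,735.

$7,735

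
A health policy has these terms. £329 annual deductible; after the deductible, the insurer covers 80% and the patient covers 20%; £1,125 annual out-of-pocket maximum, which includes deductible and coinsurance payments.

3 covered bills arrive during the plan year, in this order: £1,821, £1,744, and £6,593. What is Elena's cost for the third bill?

Claim 1 (£1,821): deductible takes £329, £1,492 remains; coinsurance £1,492 × 20% = £298.40. Patient pays £627.40; OOP now £627.40.
Claim 2 (£1,744): deductible met; 20% of £1,744 = £348.80. Cost to patient: £348.80. OOP to date £976.20.
Claim 3 (£6,593): deductible met; 20% of £6,593 = £1,318.60. OOP would hit £2,294.80 > £1,125, so the cap limits the patient to £1,125 − £976.20 = £148.80.

£148.80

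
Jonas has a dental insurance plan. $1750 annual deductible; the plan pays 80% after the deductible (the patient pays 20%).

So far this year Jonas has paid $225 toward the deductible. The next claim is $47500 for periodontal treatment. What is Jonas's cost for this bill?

$225 of the $1750 deductible is already met, leaving $1525.
After the $1525 deductible portion, $47500 − $1525 = $45975 is subject to coinsurance.
Patient's 20% share of $45975 is $9195.
So the patient owes $1525 + $9195 = $10720.

$10720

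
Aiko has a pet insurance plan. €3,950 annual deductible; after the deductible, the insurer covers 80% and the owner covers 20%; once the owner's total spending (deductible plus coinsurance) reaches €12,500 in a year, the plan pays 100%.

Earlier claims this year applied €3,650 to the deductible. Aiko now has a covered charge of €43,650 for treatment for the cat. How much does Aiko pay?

Deductible still to meet: €3,950 − €3,650 = €300.
That leaves €43,650 − €300 = €43,350 for coinsurance.
Owner's 20% share of €43,350 is €8,670.
Owner responsibility before any cap: €300 + €8,670 = €8,970.
Year-to-date out-of-pocket would reach €3,650 + €8,970 = €12,620, above the €12,500 maximum, so the owner pays only €12,500 − €3,650 = €8,850.

€8,850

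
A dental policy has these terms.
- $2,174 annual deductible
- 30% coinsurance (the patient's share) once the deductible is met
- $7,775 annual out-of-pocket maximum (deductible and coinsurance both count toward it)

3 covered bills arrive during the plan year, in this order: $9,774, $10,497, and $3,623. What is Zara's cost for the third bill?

$171.90

#1 ($9,774): $2,174 finishes the deductible; $7,600 goes to coinsurance; coinsurance $7,600 × 30% = $2,280. Patient pays $4,454; OOP now $4,454.
#2 ($10,497): 30% coinsurance on $10,497 = $3,149.10. Patient pays $3,149.10; OOP now $7,603.10.
#3 ($3,623): 30% coinsurance on $3,623 = $1,086.90. OOP would hit $8,690 > $7,775, so the cap limits the patient to $7,775 − $7,603.10 = $171.90.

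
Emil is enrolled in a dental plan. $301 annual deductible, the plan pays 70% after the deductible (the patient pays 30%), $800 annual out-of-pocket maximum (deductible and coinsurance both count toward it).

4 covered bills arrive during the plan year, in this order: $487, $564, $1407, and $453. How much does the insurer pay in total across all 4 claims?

$2111

Bill 1, $487: $301 to deductible, leaving $186; 30% of $186 = $55.80. Patient owes $356.80 (running OOP $356.80). Plan pays $487 − $356.80 = $130.20.
Bill 2, $564: 30% coinsurance on $564 = $169.20. Patient pays $169.20; OOP now $526. Plan pays $564 − $169.20 = $394.80.
Bill 3, $1407: deductible met; 30% of $1407 = $422.10. OOP would hit $948.10 > $800, so the cap limits the patient to $800 − $526 = $274. Insurer: $1407 − $274 = $1133.
Bill 4, $453: deductible met; 30% of $453 = $135.90. That would push OOP to $935.90, over the $800 cap, so patient pays $800 − $800 = $0. Insurer: $453 − $0 = $453.
Insurer total = bills − patient's total = $2911 − $800 = $2111.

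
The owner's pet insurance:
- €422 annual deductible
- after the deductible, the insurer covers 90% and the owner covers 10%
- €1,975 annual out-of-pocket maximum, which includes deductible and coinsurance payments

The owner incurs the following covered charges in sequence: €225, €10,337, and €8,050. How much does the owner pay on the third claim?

Claim 1 (€225): fully absorbed by the deductible. Cost to owner: €225. OOP to date €225.
Claim 2 (€10,337): €197 to deductible, leaving €10,140; coinsurance €10,140 × 10% = €1,014. Cost to owner: €1,211. OOP to date €1,436.
Claim 3 (€8,050): 10% coinsurance on €8,050 = €805. OOP would hit €2,241 > €1,975, so the cap limits the owner to €1,975 − €1,436 = €539.

€539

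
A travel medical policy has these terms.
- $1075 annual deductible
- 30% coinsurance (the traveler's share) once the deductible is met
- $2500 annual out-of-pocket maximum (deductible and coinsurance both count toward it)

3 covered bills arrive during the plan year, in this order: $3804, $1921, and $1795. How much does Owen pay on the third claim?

$30

Claim 1 ($3804): deductible takes $1075, $2729 remains; coinsurance $2729 × 30% = $818.70. Traveler pays $1893.70; OOP now $1893.70.
Claim 2 ($1921): deductible met; 30% of $1921 = $576.30. Traveler owes $576.30 (running OOP $2470).
Claim 3 ($1795): 30% coinsurance on $1795 = $538.50. OOP would hit $3008.50 > $2500, so the cap limits the traveler to $2500 − $2470 = $30.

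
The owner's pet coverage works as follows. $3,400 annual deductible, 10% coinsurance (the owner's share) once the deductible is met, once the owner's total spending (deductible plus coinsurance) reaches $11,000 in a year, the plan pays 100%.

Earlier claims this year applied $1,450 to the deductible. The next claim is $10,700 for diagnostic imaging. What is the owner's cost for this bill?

$1,450 of the $3,400 deductible is already met, leaving $1,950.
The remaining $8,750 (= $10,700 − $1,950) moves to coinsurance.
10% of $8,750 = $875 falls to the owner.
That puts the owner's cost at $1,950 + $875 = $2,825 before any cap.
Cumulative spending $1,450 + $2,825 = $4,275 stays under the $11,000 maximum.

$2,825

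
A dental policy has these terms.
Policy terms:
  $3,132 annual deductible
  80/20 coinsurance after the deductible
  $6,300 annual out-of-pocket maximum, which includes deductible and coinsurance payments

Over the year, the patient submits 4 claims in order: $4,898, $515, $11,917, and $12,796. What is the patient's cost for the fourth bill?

$328.40

Claim 1 — $4,898: $3,132 to deductible, leaving $1,766; coinsurance $1,766 × 20% = $353.20. Cost to patient: $3,485.20. OOP to date $3,485.20.
Claim 2 — $515: deductible already satisfied, so patient's share is 20% × $515 = $103. Patient owes $103 (running OOP $3,588.20).
Claim 3 — $11,917: 20% coinsurance on $11,917 = $2,383.40. Cost to patient: $2,383.40. OOP to date $5,971.60.
Claim 4 — $12,796: 20% coinsurance on $12,796 = $2,559.20. That would push OOP to $8,530.80, over the $6,300 cap, so patient pays $6,300 − $5,971.60 = $328.40.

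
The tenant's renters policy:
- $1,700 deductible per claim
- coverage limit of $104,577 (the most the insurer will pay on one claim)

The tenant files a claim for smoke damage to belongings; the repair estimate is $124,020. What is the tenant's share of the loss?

After the deductible, $124,020 − $1,700 = $122,320 remains.
Since $122,320 > $104,577, the payout is capped at $104,577.
Out of pocket: $124,020 − $104,577 = $19,443.

$19,443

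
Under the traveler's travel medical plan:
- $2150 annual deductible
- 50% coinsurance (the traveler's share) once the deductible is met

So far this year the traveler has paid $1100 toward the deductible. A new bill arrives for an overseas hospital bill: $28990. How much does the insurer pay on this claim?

$1100 of the $2150 deductible is already met, leaving $1050.
After the $1050 deductible portion, $28990 − $1050 = $27940 is subject to coinsurance.
Coinsurance: $27940 × 50% = $13970.
That puts the traveler's cost at $1050 + $13970 = $15020.
Insurer pays the balance: $28990 − $15020 = $13970.

$13970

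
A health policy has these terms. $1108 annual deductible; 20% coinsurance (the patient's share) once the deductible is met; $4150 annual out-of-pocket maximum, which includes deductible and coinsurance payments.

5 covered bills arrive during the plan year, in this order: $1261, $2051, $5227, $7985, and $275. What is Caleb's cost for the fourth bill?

Bill 1, $1261: $1108 finishes the deductible; $153 goes to coinsurance; patient's 20% is $30.60. Cost to patient: $1138.60. OOP to date $1138.60.
Bill 2, $2051: 20% coinsurance on $2051 = $410.20. Patient pays $410.20; OOP now $1548.80.
Bill 3, $5227: deductible met; 20% of $5227 = $1045.40. Cost to patient: $1045.40. OOP to date $2594.20.
Bill 4, $7985: deductible already satisfied, so patient's share is 20% × $7985 = $1597. OOP would hit $4191.20 > $4150, so the cap limits the patient to $4150 − $2594.20 = $1555.80.

$1555.80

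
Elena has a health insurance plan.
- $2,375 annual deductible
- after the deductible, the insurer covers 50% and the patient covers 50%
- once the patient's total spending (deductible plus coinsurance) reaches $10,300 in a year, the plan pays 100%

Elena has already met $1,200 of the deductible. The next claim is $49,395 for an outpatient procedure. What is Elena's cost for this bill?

$9,100

$1,200 of the $2,375 deductible is already met, leaving $1,175.
The remaining $48,220 (= $49,395 − $1,175) moves to coinsurance.
Patient's 50% share of $48,220 is $24,110.
That puts the patient's cost at $1,175 + $24,110 = $25,285 before any cap.
Year-to-date out-of-pocket would reach $1,200 + $25,285 = $26,485, above the $10,300 maximum, so the patient pays only $10,300 − $1,200 = $9,100.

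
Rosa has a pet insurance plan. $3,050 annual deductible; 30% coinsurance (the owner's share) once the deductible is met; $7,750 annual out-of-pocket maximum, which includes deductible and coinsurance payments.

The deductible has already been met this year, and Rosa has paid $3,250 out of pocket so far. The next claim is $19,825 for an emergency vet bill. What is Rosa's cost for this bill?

With the deductible met, the entire $19,825 is subject to coinsurance.
Owner's 30% share of $19,825 is $5,947.50.
Adding $5,947.50 to the $3,250 already spent would give $9,197.50, which exceeds the $7,750 cap; the owner pays just $7,750 − $3,250 = $4,500.

$4,500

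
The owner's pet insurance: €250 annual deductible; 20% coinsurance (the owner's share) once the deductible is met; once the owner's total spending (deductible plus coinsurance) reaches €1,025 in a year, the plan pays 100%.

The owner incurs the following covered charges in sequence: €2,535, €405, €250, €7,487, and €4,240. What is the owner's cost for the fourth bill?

Claim 1 — €2,535: €250 to deductible, leaving €2,285; 20% of €2,285 = €457. Owner owes €707 (running OOP €707).
Claim 2 — €405: deductible met; 20% of €405 = €81. Cost to owner: €81. OOP to date €788.
Claim 3 — €250: deductible already satisfied, so owner's share is 20% × €250 = €50. Owner owes €50 (running OOP €838).
Claim 4 — €7,487: deductible already satisfied, so owner's share is 20% × €7,487 = €1,497.40. That would push OOP to €2,335.40, over the €1,025 cap, so owner pays €1,025 − €838 = €187.

€187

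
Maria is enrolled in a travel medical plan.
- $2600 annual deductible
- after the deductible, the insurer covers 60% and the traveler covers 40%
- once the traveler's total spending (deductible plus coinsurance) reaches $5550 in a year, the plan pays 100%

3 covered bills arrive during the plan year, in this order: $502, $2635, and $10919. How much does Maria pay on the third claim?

$2735.20

Claim 1 — $502: entire amount goes to the deductible. Traveler owes $502 (running OOP $502).
Claim 2 — $2635: $2098 to deductible, leaving $537; coinsurance $537 × 40% = $214.80. Traveler owes $2312.80 (running OOP $2814.80).
Claim 3 — $10919: deductible already satisfied, so traveler's share is 40% × $10919 = $4367.60. That would push OOP to $7182.40, over the $5550 cap, so traveler pays $5550 − $2814.80 = $2735.20.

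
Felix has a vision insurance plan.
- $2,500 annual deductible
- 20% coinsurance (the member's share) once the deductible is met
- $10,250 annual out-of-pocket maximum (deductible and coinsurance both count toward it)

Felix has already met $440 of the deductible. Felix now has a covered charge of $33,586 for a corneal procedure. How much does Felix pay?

$440 of the $2,500 deductible is already met, leaving $2,060.
The remaining $31,526 (= $33,586 − $2,060) moves to coinsurance.
20% of $31,526 = $6,305.20 falls to the member.
Member responsibility before any cap: $2,060 + $6,305.20 = $8,365.20.
Cumulative spending $440 + $8,365.20 = $8,805.20 stays under the $10,250 maximum.

$8,365.20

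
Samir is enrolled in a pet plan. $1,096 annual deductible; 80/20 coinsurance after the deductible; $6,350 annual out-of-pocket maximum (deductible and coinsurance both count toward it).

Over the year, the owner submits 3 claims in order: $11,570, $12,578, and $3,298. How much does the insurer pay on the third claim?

$2,654.40

#1 ($11,570): $1,096 to deductible, leaving $10,474; 20% of $10,474 = $2,094.80. Cost to owner: $3,190.80. OOP to date $3,190.80. Plan pays $11,570 − $3,190.80 = $8,379.20.
#2 ($12,578): 20% coinsurance on $12,578 = $2,515.60. Owner pays $2,515.60; OOP now $5,706.40. Plan pays $12,578 − $2,515.60 = $10,062.40.
#3 ($3,298): 20% coinsurance on $3,298 = $659.60. OOP would hit $6,366 > $6,350, so the cap limits the owner to $6,350 − $5,706.40 = $643.60. Insurer: $3,298 − $643.60 = $2,654.40.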